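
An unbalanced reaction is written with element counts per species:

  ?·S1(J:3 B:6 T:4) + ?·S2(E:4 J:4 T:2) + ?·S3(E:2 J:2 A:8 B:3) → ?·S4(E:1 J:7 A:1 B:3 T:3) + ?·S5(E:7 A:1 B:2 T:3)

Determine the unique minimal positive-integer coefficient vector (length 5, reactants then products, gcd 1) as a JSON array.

E: 3·0+6·4+1·2 = 26 | 5·1+3·7 = 26
J: 3·3+6·4+1·2 = 35 | 5·7+3·0 = 35
A: 3·0+6·0+1·8 = 8 | 5·1+3·1 = 8
B: 3·6+6·0+1·3 = 21 | 5·3+3·2 = 21
T: 3·4+6·2+1·0 = 24 | 5·3+3·3 = 24
gcd(3,6,1,5,3) = 1

Coefficients: [3, 6, 1, 5, 3]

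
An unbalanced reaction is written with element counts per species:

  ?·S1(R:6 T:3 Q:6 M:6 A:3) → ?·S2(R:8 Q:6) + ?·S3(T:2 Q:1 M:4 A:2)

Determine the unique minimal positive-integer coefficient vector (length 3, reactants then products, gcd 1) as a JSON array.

R: 4·6 = 24 | 3·8+6·0 = 24
T: 4·3 = 12 | 3·0+6·2 = 12
Q: 4·6 = 24 | 3·6+6·1 = 24
M: 4·6 = 24 | 3·0+6·4 = 24
A: 4·3 = 12 | 3·0+6·2 = 12
gcd(4,3,6) = 1

Coefficients: [4, 3, 6]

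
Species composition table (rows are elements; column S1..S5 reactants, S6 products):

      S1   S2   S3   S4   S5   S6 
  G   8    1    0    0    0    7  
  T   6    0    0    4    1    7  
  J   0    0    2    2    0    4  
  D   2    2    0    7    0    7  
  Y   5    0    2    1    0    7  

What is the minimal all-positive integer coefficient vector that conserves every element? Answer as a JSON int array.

Coefficients: [2, 5, 5, 1, 5, 3]

G: 2·8+5·1+5·0+1·0+5·0 = 21 | 3·7 = 21
T: 2·6+5·0+5·0+1·4+5·1 = 21 | 3·7 = 21
J: 2·0+5·0+5·2+1·2+5·0 = 12 | 3·4 = 12
D: 2·2+5·2+5·0+1·7+5·0 = 21 | 3·7 = 21
Y: 2·5+5·0+5·2+1·1+5·0 = 21 | 3·7 = 21
gcd(2,5,5,1,5,3) = 1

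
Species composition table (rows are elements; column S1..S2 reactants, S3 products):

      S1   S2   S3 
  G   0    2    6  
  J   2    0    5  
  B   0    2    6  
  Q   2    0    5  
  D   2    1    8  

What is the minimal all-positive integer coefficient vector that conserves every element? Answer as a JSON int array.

G: 5·0+6·2 = 12 | 2·6 = 12
J: 5·2+6·0 = 10 | 2·5 = 10
B: 5·0+6·2 = 12 | 2·6 = 12
Q: 5·2+6·0 = 10 | 2·5 = 10
D: 5·2+6·1 = 16 | 2·8 = 16
gcd(5,6,2) = 1

Coefficients: [5, 6, 2]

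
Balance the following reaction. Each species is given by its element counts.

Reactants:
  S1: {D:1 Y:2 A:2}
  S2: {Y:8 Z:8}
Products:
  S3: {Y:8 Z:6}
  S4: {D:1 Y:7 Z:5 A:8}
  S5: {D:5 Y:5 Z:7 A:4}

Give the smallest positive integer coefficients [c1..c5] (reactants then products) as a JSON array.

D: 6·1+6·0 = 6 | 6·0+1·1+1·5 = 6
Y: 6·2+6·8 = 60 | 6·8+1·7+1·5 = 60
Z: 6·0+6·8 = 48 | 6·6+1·5+1·7 = 48
A: 6·2+6·0 = 12 | 6·0+1·8+1·4 = 12
gcd(6,6,6,1,1) = 1

Coefficients: [6, 6, 6, 1, 1]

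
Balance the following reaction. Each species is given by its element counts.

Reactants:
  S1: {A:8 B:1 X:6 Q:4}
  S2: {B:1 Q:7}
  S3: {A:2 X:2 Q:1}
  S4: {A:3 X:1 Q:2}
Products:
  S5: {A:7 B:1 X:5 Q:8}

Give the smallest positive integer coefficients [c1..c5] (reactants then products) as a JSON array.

Coefficients: [2, 3, 5, 3, 5]

A: 2·8+3·0+5·2+3·3 = 35 | 5·7 = 35
B: 2·1+3·1+5·0+3·0 = 5 | 5·1 = 5
X: 2·6+3·0+5·2+3·1 = 25 | 5·5 = 25
Q: 2·4+3·7+5·1+3·2 = 40 | 5·8 = 40
gcd(2,3,5,3,5) = 1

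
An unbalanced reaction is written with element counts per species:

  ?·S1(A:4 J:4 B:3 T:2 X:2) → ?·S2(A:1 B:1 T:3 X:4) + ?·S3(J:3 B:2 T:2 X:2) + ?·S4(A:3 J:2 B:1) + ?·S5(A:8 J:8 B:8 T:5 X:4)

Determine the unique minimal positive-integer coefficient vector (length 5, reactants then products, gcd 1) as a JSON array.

Coefficients: [6, 1, 2, 5, 1]

A: 6·4 = 24 | 1·1+2·0+5·3+1·8 = 24
J: 6·4 = 24 | 1·0+2·3+5·2+1·8 = 24
B: 6·3 = 18 | 1·1+2·2+5·1+1·8 = 18
T: 6·2 = 12 | 1·3+2·2+5·0+1·5 = 12
X: 6·2 = 12 | 1·4+2·2+5·0+1·4 = 12
gcd(6,1,2,5,1) = 1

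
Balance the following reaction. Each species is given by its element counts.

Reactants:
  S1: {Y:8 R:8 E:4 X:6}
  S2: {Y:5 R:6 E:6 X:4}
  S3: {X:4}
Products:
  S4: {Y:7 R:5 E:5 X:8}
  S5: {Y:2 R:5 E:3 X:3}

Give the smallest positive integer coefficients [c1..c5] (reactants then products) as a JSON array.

Coefficients: [1, 2, 2, 2, 2]

Y: 1·8+2·5+2·0 = 18 | 2·7+2·2 = 18
R: 1·8+2·6+2·0 = 20 | 2·5+2·5 = 20
E: 1·4+2·6+2·0 = 16 | 2·5+2·3 = 16
X: 1·6+2·4+2·4 = 22 | 2·8+2·3 = 22
gcd(1,2,2,2,2) = 1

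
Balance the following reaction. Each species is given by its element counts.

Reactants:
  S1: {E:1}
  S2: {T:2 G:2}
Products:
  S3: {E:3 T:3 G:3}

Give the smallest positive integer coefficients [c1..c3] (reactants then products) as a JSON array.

Coefficients: [6, 3, 2]

E: 6·1+3·0 = 6 | 2·3 = 6
T: 6·0+3·2 = 6 | 2·3 = 6
G: 6·0+3·2 = 6 | 2·3 = 6
gcd(6,3,2) = 1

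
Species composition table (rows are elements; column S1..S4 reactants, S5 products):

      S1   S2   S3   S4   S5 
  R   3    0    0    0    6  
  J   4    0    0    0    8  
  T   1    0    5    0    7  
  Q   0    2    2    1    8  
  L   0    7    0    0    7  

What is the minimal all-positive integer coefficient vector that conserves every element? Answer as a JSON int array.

R: 2·3+1·0+1·0+4·0 = 6 | 1·6 = 6
J: 2·4+1·0+1·0+4·0 = 8 | 1·8 = 8
T: 2·1+1·0+1·5+4·0 = 7 | 1·7 = 7
Q: 2·0+1·2+1·2+4·1 = 8 | 1·8 = 8
L: 2·0+1·7+1·0+4·0 = 7 | 1·7 = 7
gcd(2,1,1,4,1) = 1

Coefficients: [2, 1, 1, 4, 1]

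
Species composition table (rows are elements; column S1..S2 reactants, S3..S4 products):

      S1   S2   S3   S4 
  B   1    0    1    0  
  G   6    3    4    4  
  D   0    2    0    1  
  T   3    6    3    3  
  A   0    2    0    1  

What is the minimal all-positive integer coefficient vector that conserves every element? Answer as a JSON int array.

B: 5·1+2·0 = 5 | 5·1+4·0 = 5
G: 5·6+2·3 = 36 | 5·4+4·4 = 36
D: 5·0+2·2 = 4 | 5·0+4·1 = 4
T: 5·3+2·6 = 27 | 5·3+4·3 = 27
A: 5·0+2·2 = 4 | 5·0+4·1 = 4
gcd(5,2,5,4) = 1

Coefficients: [5, 2, 5, 4]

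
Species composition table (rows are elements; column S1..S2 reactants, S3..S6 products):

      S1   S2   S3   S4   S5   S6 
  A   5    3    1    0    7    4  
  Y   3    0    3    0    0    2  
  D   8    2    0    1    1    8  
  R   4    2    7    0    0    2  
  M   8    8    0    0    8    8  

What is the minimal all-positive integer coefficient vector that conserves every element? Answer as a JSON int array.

Coefficients: [6, 1, 2, 1, 1, 6]

A: 6·5+1·3 = 33 | 2·1+1·0+1·7+6·4 = 33
Y: 6·3+1·0 = 18 | 2·3+1·0+1·0+6·2 = 18
D: 6·8+1·2 = 50 | 2·0+1·1+1·1+6·8 = 50
R: 6·4+1·2 = 26 | 2·7+1·0+1·0+6·2 = 26
M: 6·8+1·8 = 56 | 2·0+1·0+1·8+6·8 = 56
gcd(6,1,2,1,1,6) = 1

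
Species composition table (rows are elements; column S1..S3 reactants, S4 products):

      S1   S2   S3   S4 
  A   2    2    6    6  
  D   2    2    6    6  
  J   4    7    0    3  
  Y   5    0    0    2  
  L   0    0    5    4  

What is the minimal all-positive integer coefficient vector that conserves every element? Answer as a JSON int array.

Coefficients: [2, 1, 4, 5]

A: 2·2+1·2+4·6 = 30 | 5·6 = 30
D: 2·2+1·2+4·6 = 30 | 5·6 = 30
J: 2·4+1·7+4·0 = 15 | 5·3 = 15
Y: 2·5+1·0+4·0 = 10 | 5·2 = 10
L: 2·0+1·0+4·5 = 20 | 5·4 = 20
gcd(2,1,4,5) = 1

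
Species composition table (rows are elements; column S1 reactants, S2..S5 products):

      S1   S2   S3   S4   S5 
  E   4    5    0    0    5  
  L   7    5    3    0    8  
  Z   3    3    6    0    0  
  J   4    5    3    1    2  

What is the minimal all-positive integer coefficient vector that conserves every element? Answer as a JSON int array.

Coefficients: [5, 1, 2, 3, 3]

E: 5·4 = 20 | 1·5+2·0+3·0+3·5 = 20
L: 5·7 = 35 | 1·5+2·3+3·0+3·8 = 35
Z: 5·3 = 15 | 1·3+2·6+3·0+3·0 = 15
J: 5·4 = 20 | 1·5+2·3+3·1+3·2 = 20
gcd(5,1,2,3,3) = 1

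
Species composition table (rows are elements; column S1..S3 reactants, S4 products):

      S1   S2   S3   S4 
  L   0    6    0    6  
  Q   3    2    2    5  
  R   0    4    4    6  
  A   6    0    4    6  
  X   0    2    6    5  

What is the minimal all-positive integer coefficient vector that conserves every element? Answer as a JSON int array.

Coefficients: [4, 6, 3, 6]

L: 4·0+6·6+3·0 = 36 | 6·6 = 36
Q: 4·3+6·2+3·2 = 30 | 6·5 = 30
R: 4·0+6·4+3·4 = 36 | 6·6 = 36
A: 4·6+6·0+3·4 = 36 | 6·6 = 36
X: 4·0+6·2+3·6 = 30 | 6·5 = 30
gcd(4,6,3,6) = 1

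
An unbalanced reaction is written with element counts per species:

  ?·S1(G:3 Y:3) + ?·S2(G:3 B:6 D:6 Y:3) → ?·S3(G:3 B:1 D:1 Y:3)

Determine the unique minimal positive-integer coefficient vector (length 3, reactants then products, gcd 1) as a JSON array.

G: 5·3+1·3 = 18 | 6·3 = 18
B: 5·0+1·6 = 6 | 6·1 = 6
D: 5·0+1·6 = 6 | 6·1 = 6
Y: 5·3+1·3 = 18 | 6·3 = 18
gcd(5,1,6) = 1

Coefficients: [5, 1, 6]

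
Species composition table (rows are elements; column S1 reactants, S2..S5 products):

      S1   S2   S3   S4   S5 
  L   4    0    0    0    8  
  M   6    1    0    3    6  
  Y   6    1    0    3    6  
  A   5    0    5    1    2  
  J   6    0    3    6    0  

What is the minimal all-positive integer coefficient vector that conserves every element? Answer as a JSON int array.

Coefficients: [6, 6, 4, 4, 3]

L: 6·4 = 24 | 6·0+4·0+4·0+3·8 = 24
M: 6·6 = 36 | 6·1+4·0+4·3+3·6 = 36
Y: 6·6 = 36 | 6·1+4·0+4·3+3·6 = 36
A: 6·5 = 30 | 6·0+4·5+4·1+3·2 = 30
J: 6·6 = 36 | 6·0+4·3+4·6+3·0 = 36
gcd(6,6,4,4,3) = 1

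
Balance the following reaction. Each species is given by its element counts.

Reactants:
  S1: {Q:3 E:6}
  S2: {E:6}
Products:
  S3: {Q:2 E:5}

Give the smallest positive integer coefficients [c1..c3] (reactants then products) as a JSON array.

Coefficients: [4, 1, 6]

Q: 4·3+1·0 = 12 | 6·2 = 12
E: 4·6+1·6 = 30 | 6·5 = 30
gcd(4,1,6) = 1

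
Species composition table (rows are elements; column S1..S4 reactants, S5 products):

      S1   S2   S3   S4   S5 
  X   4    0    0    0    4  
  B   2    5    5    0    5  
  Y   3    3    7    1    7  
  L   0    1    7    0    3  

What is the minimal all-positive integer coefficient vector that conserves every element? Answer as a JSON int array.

Coefficients: [5, 1, 2, 3, 5]

X: 5·4+1·0+2·0+3·0 = 20 | 5·4 = 20
B: 5·2+1·5+2·5+3·0 = 25 | 5·5 = 25
Y: 5·3+1·3+2·7+3·1 = 35 | 5·7 = 35
L: 5·0+1·1+2·7+3·0 = 15 | 5·3 = 15
gcd(5,1,2,3,5) = 1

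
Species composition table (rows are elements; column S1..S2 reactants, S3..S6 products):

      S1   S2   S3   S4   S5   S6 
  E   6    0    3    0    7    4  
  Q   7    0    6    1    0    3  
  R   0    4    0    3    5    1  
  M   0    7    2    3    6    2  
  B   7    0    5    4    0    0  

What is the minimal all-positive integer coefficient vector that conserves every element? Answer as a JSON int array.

E: 6·6+5·0 = 36 | 6·3+3·0+2·7+1·4 = 36
Q: 6·7+5·0 = 42 | 6·6+3·1+2·0+1·3 = 42
R: 6·0+5·4 = 20 | 6·0+3·3+2·5+1·1 = 20
M: 6·0+5·7 = 35 | 6·2+3·3+2·6+1·2 = 35
B: 6·7+5·0 = 42 | 6·5+3·4+2·0+1·0 = 42
gcd(6,5,6,3,2,1) = 1

Coefficients: [6, 5, 6, 3, 2, 1]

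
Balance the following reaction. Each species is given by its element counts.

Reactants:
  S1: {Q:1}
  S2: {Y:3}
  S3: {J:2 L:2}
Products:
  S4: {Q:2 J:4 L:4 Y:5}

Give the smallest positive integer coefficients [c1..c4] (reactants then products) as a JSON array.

Q: 6·1+5·0+6·0 = 6 | 3·2 = 6
J: 6·0+5·0+6·2 = 12 | 3·4 = 12
L: 6·0+5·0+6·2 = 12 | 3·4 = 12
Y: 6·0+5·3+6·0 = 15 | 3·5 = 15
gcd(6,5,6,3) = 1

Coefficients: [6, 5, 6, 3]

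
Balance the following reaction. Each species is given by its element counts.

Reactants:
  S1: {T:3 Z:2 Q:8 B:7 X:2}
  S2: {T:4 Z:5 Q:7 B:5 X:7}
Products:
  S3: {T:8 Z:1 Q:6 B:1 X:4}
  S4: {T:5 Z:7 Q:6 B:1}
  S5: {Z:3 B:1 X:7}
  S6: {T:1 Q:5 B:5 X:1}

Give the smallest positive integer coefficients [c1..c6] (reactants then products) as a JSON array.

T: 1·3+5·4 = 23 | 1·8+2·5+4·0+5·1 = 23
Z: 1·2+5·5 = 27 | 1·1+2·7+4·3+5·0 = 27
Q: 1·8+5·7 = 43 | 1·6+2·6+4·0+5·5 = 43
B: 1·7+5·5 = 32 | 1·1+2·1+4·1+5·5 = 32
X: 1·2+5·7 = 37 | 1·4+2·0+4·7+5·1 = 37
gcd(1,5,1,2,4,5) = 1

Coefficients: [1, 5, 1, 2, 4, 5]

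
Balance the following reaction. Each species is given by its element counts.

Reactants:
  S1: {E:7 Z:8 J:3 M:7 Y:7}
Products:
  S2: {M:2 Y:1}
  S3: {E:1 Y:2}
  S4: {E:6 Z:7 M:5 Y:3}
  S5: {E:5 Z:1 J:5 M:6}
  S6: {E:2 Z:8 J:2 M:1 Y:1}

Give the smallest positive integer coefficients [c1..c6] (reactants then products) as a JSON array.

Coefficients: [3, 4, 6, 1, 1, 2]

E: 3·7 = 21 | 4·0+6·1+1·6+1·5+2·2 = 21
Z: 3·8 = 24 | 4·0+6·0+1·7+1·1+2·8 = 24
J: 3·3 = 9 | 4·0+6·0+1·0+1·5+2·2 = 9
M: 3·7 = 21 | 4·2+6·0+1·5+1·6+2·1 = 21
Y: 3·7 = 21 | 4·1+6·2+1·3+1·0+2·1 = 21
gcd(3,4,6,1,1,2) = 1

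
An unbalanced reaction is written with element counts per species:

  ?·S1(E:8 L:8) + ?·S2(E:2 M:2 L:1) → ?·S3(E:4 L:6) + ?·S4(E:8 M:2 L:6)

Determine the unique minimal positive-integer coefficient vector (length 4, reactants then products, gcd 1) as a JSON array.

E: 2·8+2·2 = 20 | 1·4+2·8 = 20
M: 2·0+2·2 = 4 | 1·0+2·2 = 4
L: 2·8+2·1 = 18 | 1·6+2·6 = 18
gcd(2,2,1,2) = 1

Coefficients: [2, 2, 1, 2]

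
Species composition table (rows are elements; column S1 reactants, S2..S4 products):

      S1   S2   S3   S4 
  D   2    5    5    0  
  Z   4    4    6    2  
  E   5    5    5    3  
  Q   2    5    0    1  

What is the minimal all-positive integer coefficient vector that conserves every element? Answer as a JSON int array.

Coefficients: [5, 1, 1, 5]

D: 5·2 = 10 | 1·5+1·5+5·0 = 10
Z: 5·4 = 20 | 1·4+1·6+5·2 = 20
E: 5·5 = 25 | 1·5+1·5+5·3 = 25
Q: 5·2 = 10 | 1·5+1·0+5·1 = 10
gcd(5,1,1,5) = 1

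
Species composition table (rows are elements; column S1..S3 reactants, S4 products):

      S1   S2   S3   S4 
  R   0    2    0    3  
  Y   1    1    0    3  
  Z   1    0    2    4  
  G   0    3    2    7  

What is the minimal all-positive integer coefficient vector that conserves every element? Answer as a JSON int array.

Coefficients: [6, 6, 5, 4]

R: 6·0+6·2+5·0 = 12 | 4·3 = 12
Y: 6·1+6·1+5·0 = 12 | 4·3 = 12
Z: 6·1+6·0+5·2 = 16 | 4·4 = 16
G: 6·0+6·3+5·2 = 28 | 4·7 = 28
gcd(6,6,5,4) = 1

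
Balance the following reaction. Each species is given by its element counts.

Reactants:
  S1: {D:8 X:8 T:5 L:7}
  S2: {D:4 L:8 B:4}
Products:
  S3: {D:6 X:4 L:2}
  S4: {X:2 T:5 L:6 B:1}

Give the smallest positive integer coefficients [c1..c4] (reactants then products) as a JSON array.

Coefficients: [4, 1, 6, 4]

D: 4·8+1·4 = 36 | 6·6+4·0 = 36
X: 4·8+1·0 = 32 | 6·4+4·2 = 32
T: 4·5+1·0 = 20 | 6·0+4·5 = 20
L: 4·7+1·8 = 36 | 6·2+4·6 = 36
B: 4·0+1·4 = 4 | 6·0+4·1 = 4
gcd(4,1,6,4) = 1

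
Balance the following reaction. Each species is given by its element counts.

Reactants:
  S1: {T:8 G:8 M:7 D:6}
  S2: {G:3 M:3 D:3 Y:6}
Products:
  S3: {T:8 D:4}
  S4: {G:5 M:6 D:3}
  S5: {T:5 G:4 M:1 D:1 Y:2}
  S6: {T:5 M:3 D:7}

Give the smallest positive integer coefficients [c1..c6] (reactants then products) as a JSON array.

Coefficients: [6, 2, 1, 6, 6, 2]

T: 6·8+2·0 = 48 | 1·8+6·0+6·5+2·5 = 48
G: 6·8+2·3 = 54 | 1·0+6·5+6·4+2·0 = 54
M: 6·7+2·3 = 48 | 1·0+6·6+6·1+2·3 = 48
D: 6·6+2·3 = 42 | 1·4+6·3+6·1+2·7 = 42
Y: 6·0+2·6 = 12 | 1·0+6·0+6·2+2·0 = 12
gcd(6,2,1,6,6,2) = 1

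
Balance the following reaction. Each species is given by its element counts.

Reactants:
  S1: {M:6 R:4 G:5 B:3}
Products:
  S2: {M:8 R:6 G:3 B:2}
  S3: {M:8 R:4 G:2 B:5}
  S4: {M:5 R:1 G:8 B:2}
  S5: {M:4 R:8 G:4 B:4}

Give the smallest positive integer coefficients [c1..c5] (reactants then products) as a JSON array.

Coefficients: [5, 1, 1, 2, 1]

M: 5·6 = 30 | 1·8+1·8+2·5+1·4 = 30
R: 5·4 = 20 | 1·6+1·4+2·1+1·8 = 20
G: 5·5 = 25 | 1·3+1·2+2·8+1·4 = 25
B: 5·3 = 15 | 1·2+1·5+2·2+1·4 = 15
gcd(5,1,1,2,1) = 1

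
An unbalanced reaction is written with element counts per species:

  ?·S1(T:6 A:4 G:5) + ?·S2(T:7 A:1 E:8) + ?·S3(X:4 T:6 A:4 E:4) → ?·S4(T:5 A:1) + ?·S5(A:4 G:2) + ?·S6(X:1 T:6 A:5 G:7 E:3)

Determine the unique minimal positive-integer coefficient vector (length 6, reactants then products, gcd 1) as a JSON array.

X: 6·0+1·0+1·4 = 4 | 5·0+1·0+4·1 = 4
T: 6·6+1·7+1·6 = 49 | 5·5+1·0+4·6 = 49
A: 6·4+1·1+1·4 = 29 | 5·1+1·4+4·5 = 29
G: 6·5+1·0+1·0 = 30 | 5·0+1·2+4·7 = 30
E: 6·0+1·8+1·4 = 12 | 5·0+1·0+4·3 = 12
gcd(6,1,1,5,1,4) = 1

Coefficients: [6, 1, 1, 5, 1, 4]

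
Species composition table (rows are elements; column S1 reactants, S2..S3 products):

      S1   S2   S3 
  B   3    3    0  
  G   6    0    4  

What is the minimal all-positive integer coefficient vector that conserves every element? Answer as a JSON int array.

Coefficients: [2, 2, 3]

B: 2·3 = 6 | 2·3+3·0 = 6
G: 2·6 = 12 | 2·0+3·4 = 12
gcd(2,2,3) = 1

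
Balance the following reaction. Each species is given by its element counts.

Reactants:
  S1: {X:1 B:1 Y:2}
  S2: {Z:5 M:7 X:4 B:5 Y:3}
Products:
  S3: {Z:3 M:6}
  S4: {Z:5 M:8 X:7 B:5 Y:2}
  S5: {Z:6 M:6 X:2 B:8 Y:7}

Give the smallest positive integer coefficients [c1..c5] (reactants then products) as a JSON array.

Z: 1·0+6·5 = 30 | 1·3+3·5+2·6 = 30
M: 1·0+6·7 = 42 | 1·6+3·8+2·6 = 42
X: 1·1+6·4 = 25 | 1·0+3·7+2·2 = 25
B: 1·1+6·5 = 31 | 1·0+3·5+2·8 = 31
Y: 1·2+6·3 = 20 | 1·0+3·2+2·7 = 20
gcd(1,6,1,3,2) = 1

Coefficients: [1, 6, 1, 3, 2]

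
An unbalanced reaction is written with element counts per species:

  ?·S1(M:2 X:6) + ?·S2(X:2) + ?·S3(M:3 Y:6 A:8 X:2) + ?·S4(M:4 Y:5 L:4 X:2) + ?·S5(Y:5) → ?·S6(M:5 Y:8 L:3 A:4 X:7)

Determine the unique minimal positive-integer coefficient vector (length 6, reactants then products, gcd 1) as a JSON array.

M: 1·2+6·0+2·3+3·4+1·0 = 20 | 4·5 = 20
Y: 1·0+6·0+2·6+3·5+1·5 = 32 | 4·8 = 32
L: 1·0+6·0+2·0+3·4+1·0 = 12 | 4·3 = 12
A: 1·0+6·0+2·8+3·0+1·0 = 16 | 4·4 = 16
X: 1·6+6·2+2·2+3·2+1·0 = 28 | 4·7 = 28
gcd(1,6,2,3,1,4) = 1

Coefficients: [1, 6, 2, 3, 1, 4]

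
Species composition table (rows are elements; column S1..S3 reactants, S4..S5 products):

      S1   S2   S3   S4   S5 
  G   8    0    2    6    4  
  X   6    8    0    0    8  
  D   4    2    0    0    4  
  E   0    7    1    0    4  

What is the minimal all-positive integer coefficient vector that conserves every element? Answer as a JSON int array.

G: 4·8+2·0+6·2 = 44 | 4·6+5·4 = 44
X: 4·6+2·8+6·0 = 40 | 4·0+5·8 = 40
D: 4·4+2·2+6·0 = 20 | 4·0+5·4 = 20
E: 4·0+2·7+6·1 = 20 | 4·0+5·4 = 20
gcd(4,2,6,4,5) = 1

Coefficients: [4, 2, 6, 4, 5]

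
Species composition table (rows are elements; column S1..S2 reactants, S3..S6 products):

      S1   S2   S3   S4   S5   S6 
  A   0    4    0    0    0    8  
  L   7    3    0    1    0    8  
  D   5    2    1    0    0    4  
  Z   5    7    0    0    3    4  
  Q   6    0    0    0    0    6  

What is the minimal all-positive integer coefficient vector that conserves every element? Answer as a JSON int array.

Coefficients: [1, 2, 5, 5, 5, 1]

A: 1·0+2·4 = 8 | 5·0+5·0+5·0+1·8 = 8
L: 1·7+2·3 = 13 | 5·0+5·1+5·0+1·8 = 13
D: 1·5+2·2 = 9 | 5·1+5·0+5·0+1·4 = 9
Z: 1·5+2·7 = 19 | 5·0+5·0+5·3+1·4 = 19
Q: 1·6+2·0 = 6 | 5·0+5·0+5·0+1·6 = 6
gcd(1,2,5,5,5,1) = 1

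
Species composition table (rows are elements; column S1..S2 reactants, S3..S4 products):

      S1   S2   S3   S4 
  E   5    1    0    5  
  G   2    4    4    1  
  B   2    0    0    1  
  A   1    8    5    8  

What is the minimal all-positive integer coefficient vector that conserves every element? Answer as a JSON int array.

E: 1·5+5·1 = 10 | 5·0+2·5 = 10
G: 1·2+5·4 = 22 | 5·4+2·1 = 22
B: 1·2+5·0 = 2 | 5·0+2·1 = 2
A: 1·1+5·8 = 41 | 5·5+2·8 = 41
gcd(1,5,5,2) = 1

Coefficients: [1, 5, 5, 2]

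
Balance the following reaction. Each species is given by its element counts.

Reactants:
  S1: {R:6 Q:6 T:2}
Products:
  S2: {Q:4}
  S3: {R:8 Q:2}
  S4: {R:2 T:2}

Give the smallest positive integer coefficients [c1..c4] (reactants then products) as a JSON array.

Coefficients: [4, 5, 2, 4]

R: 4·6 = 24 | 5·0+2·8+4·2 = 24
Q: 4·6 = 24 | 5·4+2·2+4·0 = 24
T: 4·2 = 8 | 5·0+2·0+4·2 = 8
gcd(4,5,2,4) = 1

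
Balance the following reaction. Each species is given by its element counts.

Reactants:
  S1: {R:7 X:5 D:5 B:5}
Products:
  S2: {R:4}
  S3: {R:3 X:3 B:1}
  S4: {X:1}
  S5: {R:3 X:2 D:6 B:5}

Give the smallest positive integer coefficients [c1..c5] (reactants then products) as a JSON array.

R: 6·7 = 42 | 3·4+5·3+5·0+5·3 = 42
X: 6·5 = 30 | 3·0+5·3+5·1+5·2 = 30
D: 6·5 = 30 | 3·0+5·0+5·0+5·6 = 30
B: 6·5 = 30 | 3·0+5·1+5·0+5·5 = 30
gcd(6,3,5,5,5) = 1

Coefficients: [6, 3, 5, 5, 5]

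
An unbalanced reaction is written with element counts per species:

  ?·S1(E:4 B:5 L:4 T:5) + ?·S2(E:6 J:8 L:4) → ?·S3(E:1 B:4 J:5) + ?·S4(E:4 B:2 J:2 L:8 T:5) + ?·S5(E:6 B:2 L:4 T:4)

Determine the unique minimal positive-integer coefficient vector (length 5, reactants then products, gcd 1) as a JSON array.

E: 6·4+3·6 = 42 | 4·1+2·4+5·6 = 42
B: 6·5+3·0 = 30 | 4·4+2·2+5·2 = 30
J: 6·0+3·8 = 24 | 4·5+2·2+5·0 = 24
L: 6·4+3·4 = 36 | 4·0+2·8+5·4 = 36
T: 6·5+3·0 = 30 | 4·0+2·5+5·4 = 30
gcd(6,3,4,2,5) = 1

Coefficients: [6, 3, 4, 2, 5]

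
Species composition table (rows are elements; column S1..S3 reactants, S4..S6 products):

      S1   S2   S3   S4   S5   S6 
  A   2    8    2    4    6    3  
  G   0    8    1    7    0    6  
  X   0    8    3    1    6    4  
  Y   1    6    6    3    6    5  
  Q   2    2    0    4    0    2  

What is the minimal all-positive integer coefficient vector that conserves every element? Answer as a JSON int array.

A: 5·2+5·8+5·2 = 60 | 3·4+6·6+4·3 = 60
G: 5·0+5·8+5·1 = 45 | 3·7+6·0+4·6 = 45
X: 5·0+5·8+5·3 = 55 | 3·1+6·6+4·4 = 55
Y: 5·1+5·6+5·6 = 65 | 3·3+6·6+4·5 = 65
Q: 5·2+5·2+5·0 = 20 | 3·4+6·0+4·2 = 20
gcd(5,5,5,3,6,4) = 1

Coefficients: [5, 5, 5, 3, 6, 4]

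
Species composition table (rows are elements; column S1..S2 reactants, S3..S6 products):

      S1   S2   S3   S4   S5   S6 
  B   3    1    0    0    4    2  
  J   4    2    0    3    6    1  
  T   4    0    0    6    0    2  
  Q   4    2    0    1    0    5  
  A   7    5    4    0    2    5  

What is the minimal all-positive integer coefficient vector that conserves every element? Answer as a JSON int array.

B: 5·3+1·1 = 16 | 4·0+2·0+2·4+4·2 = 16
J: 5·4+1·2 = 22 | 4·0+2·3+2·6+4·1 = 22
T: 5·4+1·0 = 20 | 4·0+2·6+2·0+4·2 = 20
Q: 5·4+1·2 = 22 | 4·0+2·1+2·0+4·5 = 22
A: 5·7+1·5 = 40 | 4·4+2·0+2·2+4·5 = 40
gcd(5,1,4,2,2,4) = 1

Coefficients: [5, 1, 4, 2, 2, 4]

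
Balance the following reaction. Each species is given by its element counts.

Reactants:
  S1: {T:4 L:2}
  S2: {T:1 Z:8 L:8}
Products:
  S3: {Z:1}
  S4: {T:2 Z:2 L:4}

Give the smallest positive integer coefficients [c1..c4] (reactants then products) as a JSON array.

T: 2·4+2·1 = 10 | 6·0+5·2 = 10
Z: 2·0+2·8 = 16 | 6·1+5·2 = 16
L: 2·2+2·8 = 20 | 6·0+5·4 = 20
gcd(2,2,6,5) = 1

Coefficients: [2, 2, 6, 5]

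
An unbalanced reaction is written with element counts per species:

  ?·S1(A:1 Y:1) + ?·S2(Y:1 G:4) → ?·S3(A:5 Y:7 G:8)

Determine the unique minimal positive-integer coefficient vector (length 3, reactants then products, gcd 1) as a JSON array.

Coefficients: [5, 2, 1]

A: 5·1+2·0 = 5 | 1·5 = 5
Y: 5·1+2·1 = 7 | 1·7 = 7
G: 5·0+2·4 = 8 | 1·8 = 8
gcd(5,2,1) = 1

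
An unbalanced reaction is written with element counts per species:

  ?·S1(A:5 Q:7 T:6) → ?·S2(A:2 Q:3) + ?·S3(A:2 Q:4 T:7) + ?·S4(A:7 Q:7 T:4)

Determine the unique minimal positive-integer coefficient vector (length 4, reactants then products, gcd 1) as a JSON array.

A: 3·5 = 15 | 2·2+2·2+1·7 = 15
Q: 3·7 = 21 | 2·3+2·4+1·7 = 21
T: 3·6 = 18 | 2·0+2·7+1·4 = 18
gcd(3,2,2,1) = 1

Coefficients: [3, 2, 2, 1]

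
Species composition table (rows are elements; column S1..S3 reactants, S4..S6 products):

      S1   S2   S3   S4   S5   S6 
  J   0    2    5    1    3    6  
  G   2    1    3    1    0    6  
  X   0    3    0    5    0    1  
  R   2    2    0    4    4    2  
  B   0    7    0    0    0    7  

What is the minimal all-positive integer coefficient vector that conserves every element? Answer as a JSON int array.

Coefficients: [6, 5, 5, 2, 1, 5]

J: 6·0+5·2+5·5 = 35 | 2·1+1·3+5·6 = 35
G: 6·2+5·1+5·3 = 32 | 2·1+1·0+5·6 = 32
X: 6·0+5·3+5·0 = 15 | 2·5+1·0+5·1 = 15
R: 6·2+5·2+5·0 = 22 | 2·4+1·4+5·2 = 22
B: 6·0+5·7+5·0 = 35 | 2·0+1·0+5·7 = 35
gcd(6,5,5,2,1,5) = 1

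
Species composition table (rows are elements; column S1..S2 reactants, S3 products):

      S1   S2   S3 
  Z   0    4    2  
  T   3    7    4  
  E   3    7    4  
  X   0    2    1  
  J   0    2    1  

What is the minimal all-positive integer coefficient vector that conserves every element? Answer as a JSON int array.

Z: 1·0+3·4 = 12 | 6·2 = 12
T: 1·3+3·7 = 24 | 6·4 = 24
E: 1·3+3·7 = 24 | 6·4 = 24
X: 1·0+3·2 = 6 | 6·1 = 6
J: 1·0+3·2 = 6 | 6·1 = 6
gcd(1,3,6) = 1

Coefficients: [1, 3, 6]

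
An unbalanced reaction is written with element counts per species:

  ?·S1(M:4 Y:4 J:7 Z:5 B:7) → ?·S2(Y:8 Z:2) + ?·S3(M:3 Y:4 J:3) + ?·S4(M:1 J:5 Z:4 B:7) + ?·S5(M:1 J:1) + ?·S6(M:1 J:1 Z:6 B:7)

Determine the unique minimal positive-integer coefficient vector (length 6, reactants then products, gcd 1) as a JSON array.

M: 4·4 = 16 | 1·0+2·3+3·1+6·1+1·1 = 16
Y: 4·4 = 16 | 1·8+2·4+3·0+6·0+1·0 = 16
J: 4·7 = 28 | 1·0+2·3+3·5+6·1+1·1 = 28
Z: 4·5 = 20 | 1·2+2·0+3·4+6·0+1·6 = 20
B: 4·7 = 28 | 1·0+2·0+3·7+6·0+1·7 = 28
gcd(4,1,2,3,6,1) = 1

Coefficients: [4, 1, 2, 3, 6, 1]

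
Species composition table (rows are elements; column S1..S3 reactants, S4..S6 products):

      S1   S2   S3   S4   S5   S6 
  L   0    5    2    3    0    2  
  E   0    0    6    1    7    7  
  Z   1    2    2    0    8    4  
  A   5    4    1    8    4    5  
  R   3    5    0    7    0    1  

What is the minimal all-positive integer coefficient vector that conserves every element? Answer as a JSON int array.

L: 6·0+1·5+4·2 = 13 | 3·3+1·0+2·2 = 13
E: 6·0+1·0+4·6 = 24 | 3·1+1·7+2·7 = 24
Z: 6·1+1·2+4·2 = 16 | 3·0+1·8+2·4 = 16
A: 6·5+1·4+4·1 = 38 | 3·8+1·4+2·5 = 38
R: 6·3+1·5+4·0 = 23 | 3·7+1·0+2·1 = 23
gcd(6,1,4,3,1,2) = 1

Coefficients: [6, 1, 4, 3, 1, 2]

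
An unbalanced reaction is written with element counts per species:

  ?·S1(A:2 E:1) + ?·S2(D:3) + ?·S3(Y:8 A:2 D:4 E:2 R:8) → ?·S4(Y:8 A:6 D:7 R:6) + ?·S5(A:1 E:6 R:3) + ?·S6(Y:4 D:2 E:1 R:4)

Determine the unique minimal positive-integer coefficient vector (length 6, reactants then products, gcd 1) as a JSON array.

Coefficients: [6, 3, 4, 3, 2, 2]

Y: 6·0+3·0+4·8 = 32 | 3·8+2·0+2·4 = 32
A: 6·2+3·0+4·2 = 20 | 3·6+2·1+2·0 = 20
D: 6·0+3·3+4·4 = 25 | 3·7+2·0+2·2 = 25
E: 6·1+3·0+4·2 = 14 | 3·0+2·6+2·1 = 14
R: 6·0+3·0+4·8 = 32 | 3·6+2·3+2·4 = 32
gcd(6,3,4,3,2,2) = 1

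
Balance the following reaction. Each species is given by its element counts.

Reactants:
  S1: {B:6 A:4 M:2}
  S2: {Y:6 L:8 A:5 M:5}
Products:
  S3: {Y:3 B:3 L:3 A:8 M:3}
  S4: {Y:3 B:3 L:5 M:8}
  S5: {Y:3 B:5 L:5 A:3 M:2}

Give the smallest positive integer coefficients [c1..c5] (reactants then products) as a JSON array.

Coefficients: [6, 5, 5, 2, 3]

Y: 6·0+5·6 = 30 | 5·3+2·3+3·3 = 30
B: 6·6+5·0 = 36 | 5·3+2·3+3·5 = 36
L: 6·0+5·8 = 40 | 5·3+2·5+3·5 = 40
A: 6·4+5·5 = 49 | 5·8+2·0+3·3 = 49
M: 6·2+5·5 = 37 | 5·3+2·8+3·2 = 37
gcd(6,5,5,2,3) = 1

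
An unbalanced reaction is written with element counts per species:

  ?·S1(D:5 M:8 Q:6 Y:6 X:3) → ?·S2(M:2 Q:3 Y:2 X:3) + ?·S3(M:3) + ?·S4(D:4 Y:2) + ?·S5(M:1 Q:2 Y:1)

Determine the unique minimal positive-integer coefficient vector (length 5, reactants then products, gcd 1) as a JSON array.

D: 4·5 = 20 | 4·0+6·0+5·4+6·0 = 20
M: 4·8 = 32 | 4·2+6·3+5·0+6·1 = 32
Q: 4·6 = 24 | 4·3+6·0+5·0+6·2 = 24
Y: 4·6 = 24 | 4·2+6·0+5·2+6·1 = 24
X: 4·3 = 12 | 4·3+6·0+5·0+6·0 = 12
gcd(4,4,6,5,6) = 1

Coefficients: [4, 4, 6, 5, 6]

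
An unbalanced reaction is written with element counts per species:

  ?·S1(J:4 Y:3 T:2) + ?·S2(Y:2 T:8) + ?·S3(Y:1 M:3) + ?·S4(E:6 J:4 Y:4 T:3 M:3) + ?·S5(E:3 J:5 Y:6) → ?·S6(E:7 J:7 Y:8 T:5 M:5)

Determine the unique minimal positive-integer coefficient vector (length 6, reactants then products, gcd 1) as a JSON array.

Coefficients: [2, 1, 4, 6, 2, 6]

E: 2·0+1·0+4·0+6·6+2·3 = 42 | 6·7 = 42
J: 2·4+1·0+4·0+6·4+2·5 = 42 | 6·7 = 42
Y: 2·3+1·2+4·1+6·4+2·6 = 48 | 6·8 = 48
T: 2·2+1·8+4·0+6·3+2·0 = 30 | 6·5 = 30
M: 2·0+1·0+4·3+6·3+2·0 = 30 | 6·5 = 30
gcd(2,1,4,6,2,6) = 1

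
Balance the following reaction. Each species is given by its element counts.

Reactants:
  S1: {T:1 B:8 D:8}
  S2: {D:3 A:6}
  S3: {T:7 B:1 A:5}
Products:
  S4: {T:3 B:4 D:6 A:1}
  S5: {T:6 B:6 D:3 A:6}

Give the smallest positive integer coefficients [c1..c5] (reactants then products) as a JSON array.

Coefficients: [6, 1, 6, 6, 5]

T: 6·1+1·0+6·7 = 48 | 6·3+5·6 = 48
B: 6·8+1·0+6·1 = 54 | 6·4+5·6 = 54
D: 6·8+1·3+6·0 = 51 | 6·6+5·3 = 51
A: 6·0+1·6+6·5 = 36 | 6·1+5·6 = 36
gcd(6,1,6,6,5) = 1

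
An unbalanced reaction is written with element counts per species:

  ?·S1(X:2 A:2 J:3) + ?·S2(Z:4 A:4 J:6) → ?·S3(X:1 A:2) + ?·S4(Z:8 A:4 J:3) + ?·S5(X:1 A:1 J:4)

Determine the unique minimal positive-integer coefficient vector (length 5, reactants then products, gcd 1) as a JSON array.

Coefficients: [5, 2, 4, 1, 6]

Z: 5·0+2·4 = 8 | 4·0+1·8+6·0 = 8
X: 5·2+2·0 = 10 | 4·1+1·0+6·1 = 10
A: 5·2+2·4 = 18 | 4·2+1·4+6·1 = 18
J: 5·3+2·6 = 27 | 4·0+1·3+6·4 = 27
gcd(5,2,4,1,6) = 1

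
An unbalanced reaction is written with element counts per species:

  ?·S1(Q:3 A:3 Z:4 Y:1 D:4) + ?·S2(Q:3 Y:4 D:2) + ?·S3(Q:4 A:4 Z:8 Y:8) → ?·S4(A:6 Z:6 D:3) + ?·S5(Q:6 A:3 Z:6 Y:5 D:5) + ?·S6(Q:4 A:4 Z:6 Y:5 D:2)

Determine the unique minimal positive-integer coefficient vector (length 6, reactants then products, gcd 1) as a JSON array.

Coefficients: [5, 1, 2, 1, 3, 2]

Q: 5·3+1·3+2·4 = 26 | 1·0+3·6+2·4 = 26
A: 5·3+1·0+2·4 = 23 | 1·6+3·3+2·4 = 23
Z: 5·4+1·0+2·8 = 36 | 1·6+3·6+2·6 = 36
Y: 5·1+1·4+2·8 = 25 | 1·0+3·5+2·5 = 25
D: 5·4+1·2+2·0 = 22 | 1·3+3·5+2·2 = 22
gcd(5,1,2,1,3,2) = 1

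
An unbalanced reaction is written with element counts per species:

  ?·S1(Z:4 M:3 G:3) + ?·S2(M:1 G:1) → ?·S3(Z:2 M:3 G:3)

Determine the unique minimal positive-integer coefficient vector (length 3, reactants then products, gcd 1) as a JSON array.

Z: 1·4+3·0 = 4 | 2·2 = 4
M: 1·3+3·1 = 6 | 2·3 = 6
G: 1·3+3·1 = 6 | 2·3 = 6
gcd(1,3,2) = 1

Coefficients: [1, 3, 2]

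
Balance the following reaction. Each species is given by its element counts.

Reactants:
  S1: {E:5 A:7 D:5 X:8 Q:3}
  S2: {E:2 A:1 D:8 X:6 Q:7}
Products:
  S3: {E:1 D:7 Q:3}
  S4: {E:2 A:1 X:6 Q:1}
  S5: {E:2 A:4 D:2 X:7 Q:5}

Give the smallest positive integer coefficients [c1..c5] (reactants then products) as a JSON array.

E: 2·5+5·2 = 20 | 6·1+3·2+4·2 = 20
A: 2·7+5·1 = 19 | 6·0+3·1+4·4 = 19
D: 2·5+5·8 = 50 | 6·7+3·0+4·2 = 50
X: 2·8+5·6 = 46 | 6·0+3·6+4·7 = 46
Q: 2·3+5·7 = 41 | 6·3+3·1+4·5 = 41
gcd(2,5,6,3,4) = 1

Coefficients: [2, 5, 6, 3, 4]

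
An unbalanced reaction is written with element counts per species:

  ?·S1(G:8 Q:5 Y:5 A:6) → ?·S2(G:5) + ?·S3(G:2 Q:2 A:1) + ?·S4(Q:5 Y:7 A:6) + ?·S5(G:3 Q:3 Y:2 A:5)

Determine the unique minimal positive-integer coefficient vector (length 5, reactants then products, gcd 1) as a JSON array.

Coefficients: [5, 6, 2, 3, 2]

G: 5·8 = 40 | 6·5+2·2+3·0+2·3 = 40
Q: 5·5 = 25 | 6·0+2·2+3·5+2·3 = 25
Y: 5·5 = 25 | 6·0+2·0+3·7+2·2 = 25
A: 5·6 = 30 | 6·0+2·1+3·6+2·5 = 30
gcd(5,6,2,3,2) = 1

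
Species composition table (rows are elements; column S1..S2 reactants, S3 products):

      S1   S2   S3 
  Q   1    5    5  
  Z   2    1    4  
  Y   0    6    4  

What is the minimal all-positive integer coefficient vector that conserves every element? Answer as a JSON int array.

Coefficients: [5, 2, 3]

Q: 5·1+2·5 = 15 | 3·5 = 15
Z: 5·2+2·1 = 12 | 3·4 = 12
Y: 5·0+2·6 = 12 | 3·4 = 12
gcd(5,2,3) = 1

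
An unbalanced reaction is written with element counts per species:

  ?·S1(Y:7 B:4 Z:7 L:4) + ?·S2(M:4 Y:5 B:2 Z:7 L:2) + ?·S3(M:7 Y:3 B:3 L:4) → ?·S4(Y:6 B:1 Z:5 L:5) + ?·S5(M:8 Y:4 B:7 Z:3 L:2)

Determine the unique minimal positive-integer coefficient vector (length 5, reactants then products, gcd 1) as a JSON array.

Coefficients: [5, 1, 4, 6, 4]

M: 5·0+1·4+4·7 = 32 | 6·0+4·8 = 32
Y: 5·7+1·5+4·3 = 52 | 6·6+4·4 = 52
B: 5·4+1·2+4·3 = 34 | 6·1+4·7 = 34
Z: 5·7+1·7+4·0 = 42 | 6·5+4·3 = 42
L: 5·4+1·2+4·4 = 38 | 6·5+4·2 = 38
gcd(5,1,4,6,4) = 1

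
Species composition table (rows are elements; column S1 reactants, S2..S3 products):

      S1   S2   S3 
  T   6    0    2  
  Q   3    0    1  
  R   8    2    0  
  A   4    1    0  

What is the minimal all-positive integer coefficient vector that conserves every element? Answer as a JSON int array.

T: 1·6 = 6 | 4·0+3·2 = 6
Q: 1·3 = 3 | 4·0+3·1 = 3
R: 1·8 = 8 | 4·2+3·0 = 8
A: 1·4 = 4 | 4·1+3·0 = 4
gcd(1,4,3) = 1

Coefficients: [1, 4, 3]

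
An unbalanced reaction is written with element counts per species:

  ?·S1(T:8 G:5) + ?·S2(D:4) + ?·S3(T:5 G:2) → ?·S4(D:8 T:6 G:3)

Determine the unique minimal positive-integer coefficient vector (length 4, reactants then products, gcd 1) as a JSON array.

D: 1·0+6·4+2·0 = 24 | 3·8 = 24
T: 1·8+6·0+2·5 = 18 | 3·6 = 18
G: 1·5+6·0+2·2 = 9 | 3·3 = 9
gcd(1,6,2,3) = 1

Coefficients: [1, 6, 2, 3]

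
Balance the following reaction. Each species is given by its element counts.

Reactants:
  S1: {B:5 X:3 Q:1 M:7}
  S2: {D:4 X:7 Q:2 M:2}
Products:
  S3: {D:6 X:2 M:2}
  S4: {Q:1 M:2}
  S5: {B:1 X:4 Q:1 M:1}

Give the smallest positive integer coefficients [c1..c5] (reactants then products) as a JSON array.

Coefficients: [1, 3, 2, 2, 5]

D: 1·0+3·4 = 12 | 2·6+2·0+5·0 = 12
B: 1·5+3·0 = 5 | 2·0+2·0+5·1 = 5
X: 1·3+3·7 = 24 | 2·2+2·0+5·4 = 24
Q: 1·1+3·2 = 7 | 2·0+2·1+5·1 = 7
M: 1·7+3·2 = 13 | 2·2+2·2+5·1 = 13
gcd(1,3,2,2,5) = 1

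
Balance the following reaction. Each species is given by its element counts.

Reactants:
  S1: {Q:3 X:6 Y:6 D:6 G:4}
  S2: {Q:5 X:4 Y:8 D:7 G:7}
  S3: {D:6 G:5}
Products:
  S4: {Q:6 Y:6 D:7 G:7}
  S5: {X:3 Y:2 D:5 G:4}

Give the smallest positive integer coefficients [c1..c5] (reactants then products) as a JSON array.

Coefficients: [1, 3, 4, 3, 6]

Q: 1·3+3·5+4·0 = 18 | 3·6+6·0 = 18
X: 1·6+3·4+4·0 = 18 | 3·0+6·3 = 18
Y: 1·6+3·8+4·0 = 30 | 3·6+6·2 = 30
D: 1·6+3·7+4·6 = 51 | 3·7+6·5 = 51
G: 1·4+3·7+4·5 = 45 | 3·7+6·4 = 45
gcd(1,3,4,3,6) = 1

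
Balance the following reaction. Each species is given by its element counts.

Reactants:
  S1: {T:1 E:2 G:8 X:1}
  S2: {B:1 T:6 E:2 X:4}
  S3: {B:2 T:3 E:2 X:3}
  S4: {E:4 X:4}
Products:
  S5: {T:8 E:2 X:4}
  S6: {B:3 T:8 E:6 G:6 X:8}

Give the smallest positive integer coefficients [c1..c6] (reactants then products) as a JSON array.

Coefficients: [3, 6, 3, 1, 2, 4]

B: 3·0+6·1+3·2+1·0 = 12 | 2·0+4·3 = 12
T: 3·1+6·6+3·3+1·0 = 48 | 2·8+4·8 = 48
E: 3·2+6·2+3·2+1·4 = 28 | 2·2+4·6 = 28
G: 3·8+6·0+3·0+1·0 = 24 | 2·0+4·6 = 24
X: 3·1+6·4+3·3+1·4 = 40 | 2·4+4·8 = 40
gcd(3,6,3,1,2,4) = 1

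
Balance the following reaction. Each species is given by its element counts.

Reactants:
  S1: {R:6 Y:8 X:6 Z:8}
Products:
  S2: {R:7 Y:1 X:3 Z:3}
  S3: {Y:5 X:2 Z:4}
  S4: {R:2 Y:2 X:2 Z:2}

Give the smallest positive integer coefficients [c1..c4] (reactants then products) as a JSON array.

R: 4·6 = 24 | 2·7+4·0+5·2 = 24
Y: 4·8 = 32 | 2·1+4·5+5·2 = 32
X: 4·6 = 24 | 2·3+4·2+5·2 = 24
Z: 4·8 = 32 | 2·3+4·4+5·2 = 32
gcd(4,2,4,5) = 1

Coefficients: [4, 2, 4, 5]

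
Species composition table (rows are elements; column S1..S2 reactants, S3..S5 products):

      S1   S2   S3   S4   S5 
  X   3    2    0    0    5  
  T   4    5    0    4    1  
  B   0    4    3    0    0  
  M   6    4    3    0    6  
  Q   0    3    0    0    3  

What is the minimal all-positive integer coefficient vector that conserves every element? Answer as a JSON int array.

X: 3·3+3·2 = 15 | 4·0+6·0+3·5 = 15
T: 3·4+3·5 = 27 | 4·0+6·4+3·1 = 27
B: 3·0+3·4 = 12 | 4·3+6·0+3·0 = 12
M: 3·6+3·4 = 30 | 4·3+6·0+3·6 = 30
Q: 3·0+3·3 = 9 | 4·0+6·0+3·3 = 9
gcd(3,3,4,6,3) = 1

Coefficients: [3, 3, 4, 6, 3]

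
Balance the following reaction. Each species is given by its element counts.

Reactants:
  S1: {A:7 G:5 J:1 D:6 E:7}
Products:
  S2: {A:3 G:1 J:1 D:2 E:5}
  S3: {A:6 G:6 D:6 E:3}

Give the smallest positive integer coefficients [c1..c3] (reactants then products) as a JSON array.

Coefficients: [3, 3, 2]

A: 3·7 = 21 | 3·3+2·6 = 21
G: 3·5 = 15 | 3·1+2·6 = 15
J: 3·1 = 3 | 3·1+2·0 = 3
D: 3·6 = 18 | 3·2+2·6 = 18
E: 3·7 = 21 | 3·5+2·3 = 21
gcd(3,3,2) = 1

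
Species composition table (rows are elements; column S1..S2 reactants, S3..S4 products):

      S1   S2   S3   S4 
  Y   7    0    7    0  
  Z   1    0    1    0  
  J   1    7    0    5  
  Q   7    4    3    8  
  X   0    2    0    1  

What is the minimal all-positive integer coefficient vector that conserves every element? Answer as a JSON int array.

Coefficients: [3, 1, 3, 2]

Y: 3·7+1·0 = 21 | 3·7+2·0 = 21
Z: 3·1+1·0 = 3 | 3·1+2·0 = 3
J: 3·1+1·7 = 10 | 3·0+2·5 = 10
Q: 3·7+1·4 = 25 | 3·3+2·8 = 25
X: 3·0+1·2 = 2 | 3·0+2·1 = 2
gcd(3,1,3,2) = 1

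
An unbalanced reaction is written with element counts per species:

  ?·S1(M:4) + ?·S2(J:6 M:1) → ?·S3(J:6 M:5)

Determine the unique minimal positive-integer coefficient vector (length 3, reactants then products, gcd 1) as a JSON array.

Coefficients: [1, 1, 1]

J: 1·0+1·6 = 6 | 1·6 = 6
M: 1·4+1·1 = 5 | 1·5 = 5
gcd(1,1,1) = 1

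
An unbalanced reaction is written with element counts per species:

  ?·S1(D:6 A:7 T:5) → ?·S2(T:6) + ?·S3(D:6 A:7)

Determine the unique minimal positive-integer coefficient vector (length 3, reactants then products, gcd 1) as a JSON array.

Coefficients: [6, 5, 6]

D: 6·6 = 36 | 5·0+6·6 = 36
A: 6·7 = 42 | 5·0+6·7 = 42
T: 6·5 = 30 | 5·6+6·0 = 30
gcd(6,5,6) = 1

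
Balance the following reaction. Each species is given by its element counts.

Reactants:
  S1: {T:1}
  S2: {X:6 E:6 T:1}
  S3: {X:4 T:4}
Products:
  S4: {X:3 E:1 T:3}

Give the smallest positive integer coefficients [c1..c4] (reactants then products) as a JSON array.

X: 5·0+1·6+3·4 = 18 | 6·3 = 18
E: 5·0+1·6+3·0 = 6 | 6·1 = 6
T: 5·1+1·1+3·4 = 18 | 6·3 = 18
gcd(5,1,3,6) = 1

Coefficients: [5, 1, 3, 6]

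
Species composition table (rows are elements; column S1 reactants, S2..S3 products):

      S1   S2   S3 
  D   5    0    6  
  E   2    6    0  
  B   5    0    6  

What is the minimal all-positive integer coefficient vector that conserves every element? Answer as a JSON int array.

D: 6·5 = 30 | 2·0+5·6 = 30
E: 6·2 = 12 | 2·6+5·0 = 12
B: 6·5 = 30 | 2·0+5·6 = 30
gcd(6,2,5) = 1

Coefficients: [6, 2, 5]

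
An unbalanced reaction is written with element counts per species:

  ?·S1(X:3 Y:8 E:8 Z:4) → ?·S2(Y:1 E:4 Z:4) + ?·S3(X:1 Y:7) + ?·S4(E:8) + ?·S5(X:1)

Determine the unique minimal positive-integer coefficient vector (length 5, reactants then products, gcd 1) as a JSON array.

Coefficients: [2, 2, 2, 1, 4]

X: 2·3 = 6 | 2·0+2·1+1·0+4·1 = 6
Y: 2·8 = 16 | 2·1+2·7+1·0+4·0 = 16
E: 2·8 = 16 | 2·4+2·0+1·8+4·0 = 16
Z: 2·4 = 8 | 2·4+2·0+1·0+4·0 = 8
gcd(2,2,2,1,4) = 1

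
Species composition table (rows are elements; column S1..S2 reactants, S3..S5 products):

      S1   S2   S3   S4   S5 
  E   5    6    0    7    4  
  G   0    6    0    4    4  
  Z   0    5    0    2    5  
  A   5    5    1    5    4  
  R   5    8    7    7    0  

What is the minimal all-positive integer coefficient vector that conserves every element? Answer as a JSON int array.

Coefficients: [3, 6, 4, 5, 4]

E: 3·5+6·6 = 51 | 4·0+5·7+4·4 = 51
G: 3·0+6·6 = 36 | 4·0+5·4+4·4 = 36
Z: 3·0+6·5 = 30 | 4·0+5·2+4·5 = 30
A: 3·5+6·5 = 45 | 4·1+5·5+4·4 = 45
R: 3·5+6·8 = 63 | 4·7+5·7+4·0 = 63
gcd(3,6,4,5,4) = 1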